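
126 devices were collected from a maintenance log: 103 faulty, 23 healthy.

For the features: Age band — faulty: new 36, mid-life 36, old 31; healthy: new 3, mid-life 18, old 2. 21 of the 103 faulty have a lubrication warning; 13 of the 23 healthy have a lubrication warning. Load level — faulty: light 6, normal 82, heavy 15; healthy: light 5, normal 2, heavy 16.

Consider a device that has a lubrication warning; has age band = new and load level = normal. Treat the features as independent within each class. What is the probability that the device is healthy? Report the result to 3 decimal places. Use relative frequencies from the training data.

faulty: (103/126) × (36/103) × (21/103) × (82/103) ≈ 0.0463757
healthy: (23/126) × (3/23) × (13/23) × (2/23) ≈ 0.00117022
P(healthy | x) = 0.00117022 / 0.04754592 ≈ 0.025

0.025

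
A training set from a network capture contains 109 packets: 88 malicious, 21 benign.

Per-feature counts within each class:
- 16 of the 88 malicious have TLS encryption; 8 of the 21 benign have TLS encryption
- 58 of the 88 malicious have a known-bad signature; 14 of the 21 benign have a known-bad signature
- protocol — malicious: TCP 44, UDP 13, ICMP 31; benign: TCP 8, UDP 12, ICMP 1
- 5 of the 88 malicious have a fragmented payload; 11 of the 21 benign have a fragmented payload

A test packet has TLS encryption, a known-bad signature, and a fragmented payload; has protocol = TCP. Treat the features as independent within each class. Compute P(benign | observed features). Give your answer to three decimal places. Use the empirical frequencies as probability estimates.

malicious: (88/109) × (16/88) × (58/88) × (44/88) × (5/88) ≈ 0.0027485
benign: (21/109) × (8/21) × (14/21) × (8/21) × (11/21) ≈ 0.00976374
P(benign | x) = 0.00976374 / 0.01251224 ≈ 0.780

0.780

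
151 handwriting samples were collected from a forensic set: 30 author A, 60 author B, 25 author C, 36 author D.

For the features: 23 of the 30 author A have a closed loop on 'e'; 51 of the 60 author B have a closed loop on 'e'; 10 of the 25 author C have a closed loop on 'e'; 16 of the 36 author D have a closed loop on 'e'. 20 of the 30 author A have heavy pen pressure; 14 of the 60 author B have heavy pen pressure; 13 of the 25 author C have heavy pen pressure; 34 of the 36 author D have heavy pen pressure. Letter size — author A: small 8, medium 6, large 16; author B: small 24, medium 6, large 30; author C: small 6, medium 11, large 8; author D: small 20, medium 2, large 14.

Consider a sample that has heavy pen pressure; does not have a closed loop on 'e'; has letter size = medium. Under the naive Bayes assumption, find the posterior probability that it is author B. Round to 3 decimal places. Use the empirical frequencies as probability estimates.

0.037

author A: (30/151) × (7/30) × (20/30) × (6/30) ≈ 0.00618102
author B: (60/151) × (9/60) × (14/60) × (6/60) ≈ 0.00139073
author C: (25/151) × (15/25) × (13/25) × (11/25) ≈ 0.0227285
author D: (36/151) × (20/36) × (34/36) × (2/36) ≈ 0.00694955
P(author B | x) = 0.00139073 / 0.0372498 ≈ 0.037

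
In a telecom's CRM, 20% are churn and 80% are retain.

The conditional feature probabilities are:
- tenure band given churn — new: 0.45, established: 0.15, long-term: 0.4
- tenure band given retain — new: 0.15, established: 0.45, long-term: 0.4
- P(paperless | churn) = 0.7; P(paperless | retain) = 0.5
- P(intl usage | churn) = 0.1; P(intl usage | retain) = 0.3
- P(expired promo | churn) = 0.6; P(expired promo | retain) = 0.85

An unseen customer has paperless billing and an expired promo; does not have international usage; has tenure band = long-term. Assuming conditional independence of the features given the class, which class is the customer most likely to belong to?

retain

churn: 0.2 × 0.4 × 0.7 × (1−0.1) × 0.6 = 0.03024
retain: 0.8 × 0.4 × 0.5 × (1−0.3) × 0.85 = 0.0952
Highest score → retain.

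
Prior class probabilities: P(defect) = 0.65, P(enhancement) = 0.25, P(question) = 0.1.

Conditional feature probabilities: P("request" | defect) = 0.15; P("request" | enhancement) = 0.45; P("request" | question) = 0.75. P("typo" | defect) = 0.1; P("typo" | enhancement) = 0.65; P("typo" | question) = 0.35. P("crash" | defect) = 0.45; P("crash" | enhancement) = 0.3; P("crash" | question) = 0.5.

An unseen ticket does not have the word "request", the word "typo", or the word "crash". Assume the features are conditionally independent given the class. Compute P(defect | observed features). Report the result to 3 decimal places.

0.867

defect: 0.65 × (1−0.15) × (1−0.1) × (1−0.45) = 0.2734875
enhancement: 0.25 × (1−0.45) × (1−0.65) × (1−0.3) = 0.0336875
question: 0.1 × (1−0.75) × (1−0.35) × (1−0.5) = 0.008125
P(defect | x) = 0.2734875 / 0.3153 ≈ 0.867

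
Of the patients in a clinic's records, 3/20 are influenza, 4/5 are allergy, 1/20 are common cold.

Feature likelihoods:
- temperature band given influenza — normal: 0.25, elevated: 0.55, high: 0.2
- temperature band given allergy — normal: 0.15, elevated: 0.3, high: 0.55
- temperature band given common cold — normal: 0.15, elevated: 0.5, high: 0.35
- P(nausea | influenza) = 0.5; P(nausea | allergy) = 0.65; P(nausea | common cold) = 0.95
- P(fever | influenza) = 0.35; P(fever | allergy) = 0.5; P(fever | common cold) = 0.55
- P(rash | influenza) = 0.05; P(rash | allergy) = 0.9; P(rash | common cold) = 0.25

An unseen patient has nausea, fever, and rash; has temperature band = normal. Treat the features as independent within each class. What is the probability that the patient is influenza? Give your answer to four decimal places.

0.0090

influenza: 0.15 × 0.25 × 0.5 × 0.35 × 0.05 = 0.000328125
allergy: 0.8 × 0.15 × 0.65 × 0.5 × 0.9 = 0.0351
common cold: 0.05 × 0.15 × 0.95 × 0.55 × 0.25 = 0.0009796875
P(influenza | x) = 0.000328125 / 0.0364078125 ≈ 0.0090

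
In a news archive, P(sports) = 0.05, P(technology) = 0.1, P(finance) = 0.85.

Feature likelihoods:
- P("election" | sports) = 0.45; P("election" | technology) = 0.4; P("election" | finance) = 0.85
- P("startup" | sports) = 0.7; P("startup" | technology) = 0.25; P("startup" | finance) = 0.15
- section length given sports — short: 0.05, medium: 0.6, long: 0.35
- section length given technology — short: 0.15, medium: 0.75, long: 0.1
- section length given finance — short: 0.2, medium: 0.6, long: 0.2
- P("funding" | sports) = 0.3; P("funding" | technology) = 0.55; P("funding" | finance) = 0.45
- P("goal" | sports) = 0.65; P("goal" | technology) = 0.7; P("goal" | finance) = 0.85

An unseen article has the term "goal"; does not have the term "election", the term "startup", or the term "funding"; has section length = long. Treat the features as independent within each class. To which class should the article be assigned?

sports: 0.05 × (1−0.45) × (1−0.7) × 0.35 × (1−0.3) × 0.65 = 0.0013138125
technology: 0.1 × (1−0.4) × (1−0.25) × 0.1 × (1−0.55) × 0.7 = 0.0014175
finance: 0.85 × (1−0.85) × (1−0.15) × 0.2 × (1−0.45) × 0.85 = 0.0101330625
Highest score → finance.

finance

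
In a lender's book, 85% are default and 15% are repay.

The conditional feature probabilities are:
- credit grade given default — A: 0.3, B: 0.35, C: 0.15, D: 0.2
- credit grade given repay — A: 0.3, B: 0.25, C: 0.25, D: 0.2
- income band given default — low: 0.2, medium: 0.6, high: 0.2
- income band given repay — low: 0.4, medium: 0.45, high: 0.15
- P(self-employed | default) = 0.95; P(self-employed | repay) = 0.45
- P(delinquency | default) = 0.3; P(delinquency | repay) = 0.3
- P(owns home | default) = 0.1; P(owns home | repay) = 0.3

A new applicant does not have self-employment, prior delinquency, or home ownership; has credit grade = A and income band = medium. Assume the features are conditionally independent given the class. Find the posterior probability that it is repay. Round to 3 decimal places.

default: 0.85 × 0.3 × 0.6 × (1−0.95) × (1−0.3) × (1−0.1) = 0.0048195
repay: 0.15 × 0.3 × 0.45 × (1−0.45) × (1−0.3) × (1−0.3) = 0.005457375
P(repay | x) = 0.005457375 / 0.010276875 ≈ 0.531

0.531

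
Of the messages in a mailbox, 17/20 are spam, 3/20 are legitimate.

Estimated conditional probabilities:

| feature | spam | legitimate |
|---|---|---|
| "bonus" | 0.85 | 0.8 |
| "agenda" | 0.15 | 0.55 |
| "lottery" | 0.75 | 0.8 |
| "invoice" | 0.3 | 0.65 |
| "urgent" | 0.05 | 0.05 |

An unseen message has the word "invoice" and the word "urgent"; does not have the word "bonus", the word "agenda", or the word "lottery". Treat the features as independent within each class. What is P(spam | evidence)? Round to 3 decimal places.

0.822

spam: 0.85 × (1−0.85) × (1−0.15) × (1−0.75) × 0.3 × 0.05 = 0.00040640625
legitimate: 0.15 × (1−0.8) × (1−0.55) × (1−0.8) × 0.65 × 0.05 = 0.00008775
P(spam | x) = 0.00040640625 / 0.00049415625 ≈ 0.822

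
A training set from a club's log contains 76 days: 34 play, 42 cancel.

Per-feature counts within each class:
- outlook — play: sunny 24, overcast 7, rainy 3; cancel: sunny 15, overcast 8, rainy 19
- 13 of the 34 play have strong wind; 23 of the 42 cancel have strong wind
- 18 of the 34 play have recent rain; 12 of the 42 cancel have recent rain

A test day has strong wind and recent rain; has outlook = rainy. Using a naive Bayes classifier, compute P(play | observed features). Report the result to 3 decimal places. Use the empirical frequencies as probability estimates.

play: (34/76) × (3/34) × (13/34) × (18/34) ≈ 0.00799035
cancel: (42/76) × (19/42) × (23/42) × (12/42) ≈ 0.0391156
P(play | x) = 0.00799035 / 0.04710595 ≈ 0.170

0.170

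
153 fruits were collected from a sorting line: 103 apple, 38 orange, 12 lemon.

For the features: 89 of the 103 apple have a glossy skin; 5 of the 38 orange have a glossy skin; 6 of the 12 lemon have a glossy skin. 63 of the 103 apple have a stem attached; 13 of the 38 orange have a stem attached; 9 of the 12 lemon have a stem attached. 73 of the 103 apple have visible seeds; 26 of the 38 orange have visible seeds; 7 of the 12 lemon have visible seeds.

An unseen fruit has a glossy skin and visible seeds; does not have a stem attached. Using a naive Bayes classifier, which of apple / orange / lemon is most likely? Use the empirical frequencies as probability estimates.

apple: (103/153) × (89/103) × (40/103) × (73/103) ≈ 0.160106
orange: (38/153) × (5/38) × (25/38) × (26/38) ≈ 0.0147104
lemon: (12/153) × (6/12) × (3/12) × (7/12) ≈ 0.00571895
Highest score → apple.

apple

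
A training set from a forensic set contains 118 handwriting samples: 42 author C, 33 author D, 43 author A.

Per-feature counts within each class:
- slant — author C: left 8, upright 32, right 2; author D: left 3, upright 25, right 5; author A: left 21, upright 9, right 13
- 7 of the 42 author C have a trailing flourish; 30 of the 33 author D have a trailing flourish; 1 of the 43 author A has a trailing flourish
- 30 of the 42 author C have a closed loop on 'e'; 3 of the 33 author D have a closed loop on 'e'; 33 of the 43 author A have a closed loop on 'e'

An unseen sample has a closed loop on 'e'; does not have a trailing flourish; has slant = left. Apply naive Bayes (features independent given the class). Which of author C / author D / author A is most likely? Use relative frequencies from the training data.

author A

author C: (42/118) × (8/42) × (35/42) × (30/42) ≈ 0.0403551
author D: (33/118) × (3/33) × (3/33) × (3/33) ≈ 0.000210113
author A: (43/118) × (21/43) × (42/43) × (33/43) ≈ 0.133402
Highest score → author A.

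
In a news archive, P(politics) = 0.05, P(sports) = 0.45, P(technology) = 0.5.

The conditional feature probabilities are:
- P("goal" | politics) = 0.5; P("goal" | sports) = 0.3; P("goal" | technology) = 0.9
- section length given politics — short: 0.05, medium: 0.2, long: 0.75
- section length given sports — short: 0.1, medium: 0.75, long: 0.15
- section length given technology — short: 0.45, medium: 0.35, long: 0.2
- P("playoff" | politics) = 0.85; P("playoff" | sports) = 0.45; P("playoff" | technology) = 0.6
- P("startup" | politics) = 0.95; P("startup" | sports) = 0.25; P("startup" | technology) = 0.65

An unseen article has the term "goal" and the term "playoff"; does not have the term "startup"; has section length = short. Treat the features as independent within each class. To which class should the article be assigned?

politics: 0.05 × 0.5 × 0.05 × 0.85 × (1−0.95) = 0.000053125
sports: 0.45 × 0.3 × 0.1 × 0.45 × (1−0.25) = 0.00455625
technology: 0.5 × 0.9 × 0.45 × 0.6 × (1−0.65) = 0.042525
Highest score → technology.

technology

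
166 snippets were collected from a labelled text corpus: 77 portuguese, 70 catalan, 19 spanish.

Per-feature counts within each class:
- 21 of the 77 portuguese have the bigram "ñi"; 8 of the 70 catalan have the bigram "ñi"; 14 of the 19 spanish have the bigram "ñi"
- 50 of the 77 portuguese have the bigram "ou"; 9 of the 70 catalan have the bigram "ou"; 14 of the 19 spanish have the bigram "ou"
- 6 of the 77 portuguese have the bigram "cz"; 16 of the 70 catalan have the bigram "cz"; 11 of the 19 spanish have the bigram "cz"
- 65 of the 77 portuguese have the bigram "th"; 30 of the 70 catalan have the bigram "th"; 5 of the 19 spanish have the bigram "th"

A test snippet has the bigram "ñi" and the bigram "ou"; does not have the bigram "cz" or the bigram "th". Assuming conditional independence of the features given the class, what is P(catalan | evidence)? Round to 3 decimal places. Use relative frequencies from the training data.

0.081

portuguese: (77/166) × (21/77) × (50/77) × (71/77) × (12/77) ≈ 0.0118045
catalan: (70/166) × (8/70) × (9/70) × (54/70) × (40/70) ≈ 0.00273139
spanish: (19/166) × (14/19) × (14/19) × (8/19) × (14/19) ≈ 0.0192799
P(catalan | x) = 0.00273139 / 0.03381579 ≈ 0.081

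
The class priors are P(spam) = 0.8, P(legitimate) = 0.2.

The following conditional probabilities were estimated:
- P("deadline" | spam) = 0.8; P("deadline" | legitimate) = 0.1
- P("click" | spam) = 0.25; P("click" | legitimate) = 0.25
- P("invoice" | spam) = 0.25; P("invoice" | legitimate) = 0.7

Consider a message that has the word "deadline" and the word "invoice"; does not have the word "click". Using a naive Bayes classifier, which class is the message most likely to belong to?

spam: 0.8 × 0.8 × (1−0.25) × 0.25 = 0.12
legitimate: 0.2 × 0.1 × (1−0.25) × 0.7 = 0.0105
Highest score → spam.

spam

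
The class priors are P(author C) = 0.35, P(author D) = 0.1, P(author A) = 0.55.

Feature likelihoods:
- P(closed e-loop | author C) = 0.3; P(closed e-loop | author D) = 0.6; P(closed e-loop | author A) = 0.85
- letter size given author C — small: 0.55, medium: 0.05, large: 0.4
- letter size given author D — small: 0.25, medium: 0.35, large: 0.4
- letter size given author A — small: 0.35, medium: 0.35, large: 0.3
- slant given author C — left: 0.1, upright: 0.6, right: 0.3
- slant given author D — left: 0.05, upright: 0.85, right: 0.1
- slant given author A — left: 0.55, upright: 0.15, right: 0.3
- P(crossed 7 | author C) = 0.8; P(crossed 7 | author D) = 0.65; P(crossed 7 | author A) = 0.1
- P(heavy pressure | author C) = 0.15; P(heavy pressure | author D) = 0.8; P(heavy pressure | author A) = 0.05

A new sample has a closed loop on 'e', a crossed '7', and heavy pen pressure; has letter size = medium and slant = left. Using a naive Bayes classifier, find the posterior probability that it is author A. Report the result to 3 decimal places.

0.425

author C: 0.35 × 0.3 × 0.05 × 0.1 × 0.8 × 0.15 = 0.000063
author D: 0.1 × 0.6 × 0.35 × 0.05 × 0.65 × 0.8 = 0.000546
author A: 0.55 × 0.85 × 0.35 × 0.55 × 0.1 × 0.05 = 0.00044996875
P(author A | x) = 0.00044996875 / 0.00105896875 ≈ 0.425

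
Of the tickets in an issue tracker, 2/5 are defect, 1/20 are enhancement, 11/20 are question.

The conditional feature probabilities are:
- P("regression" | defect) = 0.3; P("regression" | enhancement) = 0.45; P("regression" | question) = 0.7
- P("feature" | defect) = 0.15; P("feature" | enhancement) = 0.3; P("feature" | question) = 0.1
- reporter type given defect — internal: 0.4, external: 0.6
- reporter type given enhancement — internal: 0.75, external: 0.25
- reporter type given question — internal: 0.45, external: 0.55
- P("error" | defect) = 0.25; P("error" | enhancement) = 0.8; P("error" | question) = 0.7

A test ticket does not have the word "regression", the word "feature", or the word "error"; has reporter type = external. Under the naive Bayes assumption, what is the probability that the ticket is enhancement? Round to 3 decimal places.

0.007

defect: 0.4 × (1−0.3) × (1−0.15) × 0.6 × (1−0.25) = 0.1071
enhancement: 0.05 × (1−0.45) × (1−0.3) × 0.25 × (1−0.8) = 0.0009625
question: 0.55 × (1−0.7) × (1−0.1) × 0.55 × (1−0.7) = 0.0245025
P(enhancement | x) = 0.0009625 / 0.132565 ≈ 0.007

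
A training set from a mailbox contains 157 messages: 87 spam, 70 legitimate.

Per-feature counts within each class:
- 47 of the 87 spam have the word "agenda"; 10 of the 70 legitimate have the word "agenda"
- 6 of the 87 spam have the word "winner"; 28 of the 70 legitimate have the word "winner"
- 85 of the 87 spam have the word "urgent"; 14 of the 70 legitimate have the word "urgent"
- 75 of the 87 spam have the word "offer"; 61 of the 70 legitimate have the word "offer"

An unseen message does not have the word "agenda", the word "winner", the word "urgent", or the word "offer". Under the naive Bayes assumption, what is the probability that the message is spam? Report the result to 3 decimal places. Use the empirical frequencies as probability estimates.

spam: (87/157) × (40/87) × (81/87) × (2/87) × (12/87) ≈ 0.00075214
legitimate: (70/157) × (60/70) × (42/70) × (56/70) × (9/70) ≈ 0.0235851
P(spam | x) = 0.00075214 / 0.02433724 ≈ 0.031

0.031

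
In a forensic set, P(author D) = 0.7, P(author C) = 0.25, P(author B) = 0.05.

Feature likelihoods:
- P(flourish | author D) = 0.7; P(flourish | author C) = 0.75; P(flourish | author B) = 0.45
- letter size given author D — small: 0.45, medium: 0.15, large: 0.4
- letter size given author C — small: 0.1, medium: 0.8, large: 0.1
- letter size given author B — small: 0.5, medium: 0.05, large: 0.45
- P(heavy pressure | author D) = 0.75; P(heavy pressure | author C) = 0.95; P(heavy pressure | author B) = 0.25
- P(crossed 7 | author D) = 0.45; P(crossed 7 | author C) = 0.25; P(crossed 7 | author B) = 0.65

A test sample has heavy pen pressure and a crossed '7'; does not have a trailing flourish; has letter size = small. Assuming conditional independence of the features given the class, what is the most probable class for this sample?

author D: 0.7 × (1−0.7) × 0.45 × 0.75 × 0.45 = 0.03189375
author C: 0.25 × (1−0.75) × 0.1 × 0.95 × 0.25 = 0.001484375
author B: 0.05 × (1−0.45) × 0.5 × 0.25 × 0.65 = 0.002234375
Highest score → author D.

author D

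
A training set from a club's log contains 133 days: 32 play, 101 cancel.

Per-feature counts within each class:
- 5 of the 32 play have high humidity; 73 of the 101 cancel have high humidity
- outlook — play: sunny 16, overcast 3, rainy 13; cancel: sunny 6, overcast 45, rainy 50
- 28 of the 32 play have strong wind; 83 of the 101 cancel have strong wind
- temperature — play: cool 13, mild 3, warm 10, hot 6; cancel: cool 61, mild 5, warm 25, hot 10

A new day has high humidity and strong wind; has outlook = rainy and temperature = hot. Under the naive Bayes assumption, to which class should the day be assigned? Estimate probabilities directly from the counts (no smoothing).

cancel

play: (32/133) × (5/32) × (13/32) × (28/32) × (6/32) ≈ 0.00250565
cancel: (101/133) × (73/101) × (50/101) × (83/101) × (10/101) ≈ 0.0221083
Highest score → cancel.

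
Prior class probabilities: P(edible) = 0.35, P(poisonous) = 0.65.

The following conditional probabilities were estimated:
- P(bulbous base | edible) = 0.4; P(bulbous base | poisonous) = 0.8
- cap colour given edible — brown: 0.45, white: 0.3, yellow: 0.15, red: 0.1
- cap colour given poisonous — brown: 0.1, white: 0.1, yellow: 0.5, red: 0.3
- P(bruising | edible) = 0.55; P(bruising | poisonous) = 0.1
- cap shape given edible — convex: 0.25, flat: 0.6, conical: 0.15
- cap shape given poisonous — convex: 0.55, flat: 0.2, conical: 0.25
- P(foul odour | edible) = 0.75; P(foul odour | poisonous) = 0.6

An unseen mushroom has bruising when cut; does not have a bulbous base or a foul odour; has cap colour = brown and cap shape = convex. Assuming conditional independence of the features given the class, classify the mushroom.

edible

edible: 0.35 × (1−0.4) × 0.45 × 0.55 × 0.25 × (1−0.75) = 0.0032484375
poisonous: 0.65 × (1−0.8) × 0.1 × 0.1 × 0.55 × (1−0.6) = 0.000286
Highest score → edible.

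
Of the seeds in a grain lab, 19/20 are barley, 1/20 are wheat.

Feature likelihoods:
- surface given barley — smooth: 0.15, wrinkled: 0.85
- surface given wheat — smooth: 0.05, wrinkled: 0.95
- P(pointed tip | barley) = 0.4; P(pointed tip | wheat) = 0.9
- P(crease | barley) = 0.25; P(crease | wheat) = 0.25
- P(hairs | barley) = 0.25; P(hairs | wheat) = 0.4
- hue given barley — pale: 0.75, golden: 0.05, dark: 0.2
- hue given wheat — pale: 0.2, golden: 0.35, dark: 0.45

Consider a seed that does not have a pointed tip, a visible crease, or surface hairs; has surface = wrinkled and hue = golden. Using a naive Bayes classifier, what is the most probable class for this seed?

barley: 0.95 × 0.85 × (1−0.4) × (1−0.25) × (1−0.25) × 0.05 = 0.0136265625
wheat: 0.05 × 0.95 × (1−0.9) × (1−0.25) × (1−0.4) × 0.35 = 0.000748125
Highest score → barley.

barley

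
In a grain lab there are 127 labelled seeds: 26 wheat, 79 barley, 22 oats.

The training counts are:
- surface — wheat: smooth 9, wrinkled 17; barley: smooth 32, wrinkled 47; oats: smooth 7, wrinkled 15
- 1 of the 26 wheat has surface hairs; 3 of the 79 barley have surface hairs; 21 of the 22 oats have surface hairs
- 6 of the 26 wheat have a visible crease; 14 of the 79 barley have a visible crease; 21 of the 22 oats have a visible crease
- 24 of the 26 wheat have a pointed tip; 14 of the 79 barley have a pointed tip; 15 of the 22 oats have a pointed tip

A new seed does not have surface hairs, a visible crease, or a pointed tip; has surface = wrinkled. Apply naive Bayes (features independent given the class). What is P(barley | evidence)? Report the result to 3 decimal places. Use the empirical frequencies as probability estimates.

wheat: (26/127) × (17/26) × (25/26) × (20/26) × (2/26) ≈ 0.00761597
barley: (79/127) × (47/79) × (76/79) × (65/79) × (65/79) ≈ 0.24102
oats: (22/127) × (15/22) × (1/22) × (1/22) × (7/22) ≈ 0.0000776457
P(barley | x) = 0.24102 / 0.2487136157 ≈ 0.969

0.969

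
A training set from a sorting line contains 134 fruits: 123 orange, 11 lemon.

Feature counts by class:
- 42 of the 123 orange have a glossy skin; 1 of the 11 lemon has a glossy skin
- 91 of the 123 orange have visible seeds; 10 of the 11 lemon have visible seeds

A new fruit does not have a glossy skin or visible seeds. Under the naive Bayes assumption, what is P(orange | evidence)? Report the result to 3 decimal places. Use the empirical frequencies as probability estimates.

0.959

orange: (123/134) × (81/123) × (32/123) ≈ 0.157262
lemon: (11/134) × (10/11) × (1/11) ≈ 0.00678426
P(orange | x) = 0.157262 / 0.16404626 ≈ 0.959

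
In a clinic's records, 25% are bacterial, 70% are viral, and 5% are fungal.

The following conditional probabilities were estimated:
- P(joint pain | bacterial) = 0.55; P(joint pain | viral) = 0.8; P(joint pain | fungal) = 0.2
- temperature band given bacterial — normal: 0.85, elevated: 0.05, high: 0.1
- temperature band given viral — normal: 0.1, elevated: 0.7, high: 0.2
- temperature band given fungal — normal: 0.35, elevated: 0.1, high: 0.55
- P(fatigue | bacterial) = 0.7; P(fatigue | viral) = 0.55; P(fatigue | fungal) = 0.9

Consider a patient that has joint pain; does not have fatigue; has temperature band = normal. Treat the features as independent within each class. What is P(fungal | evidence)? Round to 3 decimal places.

bacterial: 0.25 × 0.55 × 0.85 × (1−0.7) = 0.0350625
viral: 0.7 × 0.8 × 0.1 × (1−0.55) = 0.0252
fungal: 0.05 × 0.2 × 0.35 × (1−0.9) = 0.00035
P(fungal | x) = 0.00035 / 0.0606125 ≈ 0.006

0.006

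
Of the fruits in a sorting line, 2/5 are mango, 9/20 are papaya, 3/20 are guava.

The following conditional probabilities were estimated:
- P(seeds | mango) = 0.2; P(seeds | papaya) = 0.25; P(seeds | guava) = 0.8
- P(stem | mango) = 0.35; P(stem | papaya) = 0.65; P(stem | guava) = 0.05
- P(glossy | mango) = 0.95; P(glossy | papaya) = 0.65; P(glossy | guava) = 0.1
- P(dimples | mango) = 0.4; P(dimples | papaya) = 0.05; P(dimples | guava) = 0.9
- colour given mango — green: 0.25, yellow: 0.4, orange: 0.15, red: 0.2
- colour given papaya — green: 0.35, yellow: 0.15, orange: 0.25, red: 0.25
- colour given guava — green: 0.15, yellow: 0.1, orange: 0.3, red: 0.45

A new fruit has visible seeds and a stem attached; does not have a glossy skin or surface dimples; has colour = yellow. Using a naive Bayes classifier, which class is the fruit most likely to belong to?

papaya

mango: 0.4 × 0.2 × 0.35 × (1−0.95) × (1−0.4) × 0.4 = 0.000336
papaya: 0.45 × 0.25 × 0.65 × (1−0.65) × (1−0.05) × 0.15 = 0.003647109375
guava: 0.15 × 0.8 × 0.05 × (1−0.1) × (1−0.9) × 0.1 = 0.000054
Highest score → papaya.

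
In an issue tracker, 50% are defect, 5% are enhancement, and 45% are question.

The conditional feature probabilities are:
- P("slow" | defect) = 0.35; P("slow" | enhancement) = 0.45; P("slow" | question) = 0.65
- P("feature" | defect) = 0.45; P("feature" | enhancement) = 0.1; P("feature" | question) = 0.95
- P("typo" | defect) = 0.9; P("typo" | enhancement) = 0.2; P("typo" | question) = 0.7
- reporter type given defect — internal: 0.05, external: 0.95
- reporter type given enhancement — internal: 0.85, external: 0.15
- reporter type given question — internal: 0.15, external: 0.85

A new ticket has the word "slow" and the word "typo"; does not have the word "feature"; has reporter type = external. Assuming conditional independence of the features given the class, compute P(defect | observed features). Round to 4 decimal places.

0.8984

defect: 0.5 × 0.35 × (1−0.45) × 0.9 × 0.95 = 0.08229375
enhancement: 0.05 × 0.45 × (1−0.1) × 0.2 × 0.15 = 0.0006075
question: 0.45 × 0.65 × (1−0.95) × 0.7 × 0.85 = 0.008701875
P(defect | x) = 0.08229375 / 0.091603125 ≈ 0.8984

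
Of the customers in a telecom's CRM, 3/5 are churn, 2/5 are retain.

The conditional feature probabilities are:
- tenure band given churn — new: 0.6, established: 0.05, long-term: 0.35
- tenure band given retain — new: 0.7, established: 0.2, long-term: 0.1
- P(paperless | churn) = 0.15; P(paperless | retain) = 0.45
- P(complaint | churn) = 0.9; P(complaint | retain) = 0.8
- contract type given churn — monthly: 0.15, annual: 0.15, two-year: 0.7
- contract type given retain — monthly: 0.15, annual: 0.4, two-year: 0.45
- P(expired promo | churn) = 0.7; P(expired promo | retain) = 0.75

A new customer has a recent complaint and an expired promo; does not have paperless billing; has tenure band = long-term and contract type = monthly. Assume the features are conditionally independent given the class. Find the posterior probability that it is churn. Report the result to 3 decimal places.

0.895

churn: 0.6 × 0.35 × (1−0.15) × 0.9 × 0.15 × 0.7 = 0.01686825
retain: 0.4 × 0.1 × (1−0.45) × 0.8 × 0.15 × 0.75 = 0.00198
P(churn | x) = 0.01686825 / 0.01884825 ≈ 0.895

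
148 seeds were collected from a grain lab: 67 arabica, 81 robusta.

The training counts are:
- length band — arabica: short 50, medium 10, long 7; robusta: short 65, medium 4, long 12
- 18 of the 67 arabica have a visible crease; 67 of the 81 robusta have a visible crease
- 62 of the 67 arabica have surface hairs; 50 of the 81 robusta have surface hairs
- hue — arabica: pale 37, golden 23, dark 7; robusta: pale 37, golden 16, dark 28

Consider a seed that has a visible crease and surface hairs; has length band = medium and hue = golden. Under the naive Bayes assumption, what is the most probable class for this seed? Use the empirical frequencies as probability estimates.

arabica: (67/148) × (10/67) × (18/67) × (62/67) × (23/67) ≈ 0.00576642
robusta: (81/148) × (4/81) × (67/81) × (50/81) × (16/81) ≈ 0.00272589
Highest score → arabica.

arabica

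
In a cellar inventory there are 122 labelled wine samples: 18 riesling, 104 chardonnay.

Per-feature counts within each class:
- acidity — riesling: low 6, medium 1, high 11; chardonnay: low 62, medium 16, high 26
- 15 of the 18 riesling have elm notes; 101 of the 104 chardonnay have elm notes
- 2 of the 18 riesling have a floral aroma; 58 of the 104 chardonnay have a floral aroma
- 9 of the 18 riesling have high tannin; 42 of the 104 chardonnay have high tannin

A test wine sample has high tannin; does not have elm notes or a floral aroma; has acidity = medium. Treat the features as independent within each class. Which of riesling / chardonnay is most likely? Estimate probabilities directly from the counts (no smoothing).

riesling: (18/122) × (1/18) × (3/18) × (16/18) × (9/18) ≈ 0.000607165
chardonnay: (104/122) × (16/104) × (3/104) × (46/104) × (42/104) ≈ 0.000675754
Highest score → chardonnay.

chardonnay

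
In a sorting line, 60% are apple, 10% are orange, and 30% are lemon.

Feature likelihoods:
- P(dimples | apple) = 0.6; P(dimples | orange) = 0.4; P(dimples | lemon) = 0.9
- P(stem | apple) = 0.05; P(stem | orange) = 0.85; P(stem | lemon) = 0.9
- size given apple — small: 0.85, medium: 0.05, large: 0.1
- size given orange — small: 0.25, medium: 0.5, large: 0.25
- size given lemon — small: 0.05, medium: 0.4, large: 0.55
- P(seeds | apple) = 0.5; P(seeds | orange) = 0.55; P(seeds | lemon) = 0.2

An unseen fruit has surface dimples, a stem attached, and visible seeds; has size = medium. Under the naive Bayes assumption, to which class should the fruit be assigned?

lemon

apple: 0.6 × 0.6 × 0.05 × 0.05 × 0.5 = 0.00045
orange: 0.1 × 0.4 × 0.85 × 0.5 × 0.55 = 0.00935
lemon: 0.3 × 0.9 × 0.9 × 0.4 × 0.2 = 0.01944
Highest score → lemon.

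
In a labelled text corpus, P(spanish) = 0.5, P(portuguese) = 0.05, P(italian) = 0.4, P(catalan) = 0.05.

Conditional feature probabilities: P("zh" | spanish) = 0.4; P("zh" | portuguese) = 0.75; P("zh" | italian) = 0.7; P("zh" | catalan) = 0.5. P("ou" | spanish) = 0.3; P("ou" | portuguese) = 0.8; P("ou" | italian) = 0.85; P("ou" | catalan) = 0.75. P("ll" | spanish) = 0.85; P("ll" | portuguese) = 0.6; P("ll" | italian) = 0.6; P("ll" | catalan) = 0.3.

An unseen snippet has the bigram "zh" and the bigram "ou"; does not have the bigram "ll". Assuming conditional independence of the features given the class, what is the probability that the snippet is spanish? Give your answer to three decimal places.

0.070

spanish: 0.5 × 0.4 × 0.3 × (1−0.85) = 0.009
portuguese: 0.05 × 0.75 × 0.8 × (1−0.6) = 0.012
italian: 0.4 × 0.7 × 0.85 × (1−0.6) = 0.0952
catalan: 0.05 × 0.5 × 0.75 × (1−0.3) = 0.013125
P(spanish | x) = 0.009 / 0.129325 ≈ 0.070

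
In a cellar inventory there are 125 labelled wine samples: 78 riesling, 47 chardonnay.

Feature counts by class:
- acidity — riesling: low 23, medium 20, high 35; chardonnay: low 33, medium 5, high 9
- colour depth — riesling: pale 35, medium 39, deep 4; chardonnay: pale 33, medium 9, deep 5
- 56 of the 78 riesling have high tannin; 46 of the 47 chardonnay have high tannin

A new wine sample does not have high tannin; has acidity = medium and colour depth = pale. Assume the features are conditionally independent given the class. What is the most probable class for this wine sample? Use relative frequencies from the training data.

riesling

riesling: (78/125) × (20/78) × (35/78) × (22/78) ≈ 0.0202498
chardonnay: (47/125) × (5/47) × (33/47) × (1/47) ≈ 0.000597555
Highest score → riesling.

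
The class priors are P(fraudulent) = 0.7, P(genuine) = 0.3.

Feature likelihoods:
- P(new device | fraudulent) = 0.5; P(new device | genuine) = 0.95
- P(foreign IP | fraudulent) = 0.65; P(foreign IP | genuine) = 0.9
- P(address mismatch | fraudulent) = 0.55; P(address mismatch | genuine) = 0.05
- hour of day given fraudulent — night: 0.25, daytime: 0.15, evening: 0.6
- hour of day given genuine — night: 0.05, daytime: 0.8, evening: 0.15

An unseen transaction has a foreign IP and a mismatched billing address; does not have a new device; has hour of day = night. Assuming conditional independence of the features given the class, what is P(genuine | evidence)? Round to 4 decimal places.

fraudulent: 0.7 × (1−0.5) × 0.65 × 0.55 × 0.25 = 0.03128125
genuine: 0.3 × (1−0.95) × 0.9 × 0.05 × 0.05 = 0.00003375
P(genuine | x) = 0.00003375 / 0.031315 ≈ 0.0011

0.0011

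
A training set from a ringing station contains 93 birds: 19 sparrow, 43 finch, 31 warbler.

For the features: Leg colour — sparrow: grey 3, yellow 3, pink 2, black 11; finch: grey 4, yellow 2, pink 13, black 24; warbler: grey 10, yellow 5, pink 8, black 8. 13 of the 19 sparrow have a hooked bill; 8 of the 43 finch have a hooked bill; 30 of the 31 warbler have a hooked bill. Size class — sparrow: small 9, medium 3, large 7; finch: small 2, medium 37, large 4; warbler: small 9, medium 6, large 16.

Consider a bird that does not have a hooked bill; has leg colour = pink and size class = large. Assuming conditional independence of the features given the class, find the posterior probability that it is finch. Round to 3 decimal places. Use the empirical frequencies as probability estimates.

0.729

sparrow: (19/93) × (2/19) × (6/19) × (7/19) ≈ 0.00250201
finch: (43/93) × (13/43) × (35/43) × (4/43) ≈ 0.010584
warbler: (31/93) × (8/31) × (1/31) × (16/31) ≈ 0.0014322
P(finch | x) = 0.010584 / 0.01451821 ≈ 0.729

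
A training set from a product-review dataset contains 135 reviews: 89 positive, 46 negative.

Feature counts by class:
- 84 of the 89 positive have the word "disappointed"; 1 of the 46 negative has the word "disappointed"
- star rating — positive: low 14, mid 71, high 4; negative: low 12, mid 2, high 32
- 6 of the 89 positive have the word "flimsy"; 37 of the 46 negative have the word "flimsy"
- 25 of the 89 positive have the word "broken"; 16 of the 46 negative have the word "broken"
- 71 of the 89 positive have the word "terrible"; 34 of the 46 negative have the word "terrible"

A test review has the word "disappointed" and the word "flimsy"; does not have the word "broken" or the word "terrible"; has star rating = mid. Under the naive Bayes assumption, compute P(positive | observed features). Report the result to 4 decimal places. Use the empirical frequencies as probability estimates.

positive: (89/135) × (84/89) × (71/89) × (6/89) × (64/89) × (18/89) ≈ 0.00486685
negative: (46/135) × (1/46) × (2/46) × (37/46) × (30/46) × (12/46) ≈ 0.0000440726
P(positive | x) = 0.00486685 / 0.0049109226 ≈ 0.9910

0.9910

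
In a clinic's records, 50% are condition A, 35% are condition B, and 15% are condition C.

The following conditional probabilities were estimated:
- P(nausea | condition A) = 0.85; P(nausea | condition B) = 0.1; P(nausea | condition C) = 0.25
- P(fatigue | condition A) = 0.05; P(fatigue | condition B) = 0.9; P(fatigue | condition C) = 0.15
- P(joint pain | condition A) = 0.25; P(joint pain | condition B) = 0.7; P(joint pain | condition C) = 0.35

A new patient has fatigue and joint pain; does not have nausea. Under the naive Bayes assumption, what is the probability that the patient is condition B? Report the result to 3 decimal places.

0.967

condition A: 0.5 × (1−0.85) × 0.05 × 0.25 = 0.0009375
condition B: 0.35 × (1−0.1) × 0.9 × 0.7 = 0.19845
condition C: 0.15 × (1−0.25) × 0.15 × 0.35 = 0.00590625
P(condition B | x) = 0.19845 / 0.20529375 ≈ 0.967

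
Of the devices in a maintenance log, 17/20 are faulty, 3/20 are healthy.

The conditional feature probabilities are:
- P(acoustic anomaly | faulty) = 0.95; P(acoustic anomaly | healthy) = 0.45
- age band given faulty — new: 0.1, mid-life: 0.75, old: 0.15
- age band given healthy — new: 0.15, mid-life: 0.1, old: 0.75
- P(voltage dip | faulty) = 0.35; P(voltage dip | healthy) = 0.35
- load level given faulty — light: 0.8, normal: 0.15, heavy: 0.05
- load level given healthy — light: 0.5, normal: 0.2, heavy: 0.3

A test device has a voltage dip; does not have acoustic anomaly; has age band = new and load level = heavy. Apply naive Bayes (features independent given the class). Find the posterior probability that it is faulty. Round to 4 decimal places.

faulty: 0.85 × (1−0.95) × 0.1 × 0.35 × 0.05 = 0.000074375
healthy: 0.15 × (1−0.45) × 0.15 × 0.35 × 0.3 = 0.001299375
P(faulty | x) = 0.000074375 / 0.00137375 ≈ 0.0541

0.0541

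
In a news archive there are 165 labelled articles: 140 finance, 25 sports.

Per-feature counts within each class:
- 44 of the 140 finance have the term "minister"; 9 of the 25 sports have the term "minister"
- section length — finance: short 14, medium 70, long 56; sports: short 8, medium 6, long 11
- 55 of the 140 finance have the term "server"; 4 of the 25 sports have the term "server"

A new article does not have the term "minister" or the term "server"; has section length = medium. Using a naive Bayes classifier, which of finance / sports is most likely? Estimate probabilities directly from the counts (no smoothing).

finance: (140/165) × (96/140) × (70/140) × (85/140) ≈ 0.176623
sports: (25/165) × (16/25) × (6/25) × (21/25) ≈ 0.0195491
Highest score → finance.

finance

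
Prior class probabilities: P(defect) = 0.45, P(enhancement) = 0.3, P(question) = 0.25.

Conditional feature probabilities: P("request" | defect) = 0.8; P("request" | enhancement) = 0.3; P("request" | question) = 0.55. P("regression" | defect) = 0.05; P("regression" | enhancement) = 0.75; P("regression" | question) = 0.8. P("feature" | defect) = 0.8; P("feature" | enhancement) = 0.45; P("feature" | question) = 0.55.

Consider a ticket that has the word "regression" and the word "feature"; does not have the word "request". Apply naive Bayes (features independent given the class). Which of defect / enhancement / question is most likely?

defect: 0.45 × (1−0.8) × 0.05 × 0.8 = 0.0036
enhancement: 0.3 × (1−0.3) × 0.75 × 0.45 = 0.070875
question: 0.25 × (1−0.55) × 0.8 × 0.55 = 0.0495
Highest score → enhancement.

enhancement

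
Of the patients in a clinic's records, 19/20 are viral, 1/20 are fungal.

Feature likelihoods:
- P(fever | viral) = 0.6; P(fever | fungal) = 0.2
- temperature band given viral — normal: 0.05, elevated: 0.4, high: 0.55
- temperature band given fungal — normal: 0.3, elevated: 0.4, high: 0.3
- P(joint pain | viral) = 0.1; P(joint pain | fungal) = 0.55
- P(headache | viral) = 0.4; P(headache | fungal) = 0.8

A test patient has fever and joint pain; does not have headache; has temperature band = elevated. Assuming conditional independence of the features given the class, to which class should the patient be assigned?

viral

viral: 0.95 × 0.6 × 0.4 × 0.1 × (1−0.4) = 0.01368
fungal: 0.05 × 0.2 × 0.4 × 0.55 × (1−0.8) = 0.00044
Highest score → viral.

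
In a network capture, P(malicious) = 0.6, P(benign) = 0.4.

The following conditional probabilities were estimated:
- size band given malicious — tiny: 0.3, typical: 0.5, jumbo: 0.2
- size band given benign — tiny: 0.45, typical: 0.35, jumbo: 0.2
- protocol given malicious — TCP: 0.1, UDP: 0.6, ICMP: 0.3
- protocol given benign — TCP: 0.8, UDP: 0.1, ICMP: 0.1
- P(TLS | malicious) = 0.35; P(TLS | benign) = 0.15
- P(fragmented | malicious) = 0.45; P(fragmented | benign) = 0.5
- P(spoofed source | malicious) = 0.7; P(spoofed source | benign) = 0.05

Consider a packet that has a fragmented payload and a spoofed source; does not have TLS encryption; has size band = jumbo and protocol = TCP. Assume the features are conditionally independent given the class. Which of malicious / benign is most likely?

malicious

malicious: 0.6 × 0.2 × 0.1 × (1−0.35) × 0.45 × 0.7 = 0.002457
benign: 0.4 × 0.2 × 0.8 × (1−0.15) × 0.5 × 0.05 = 0.00136
Highest score → malicious.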